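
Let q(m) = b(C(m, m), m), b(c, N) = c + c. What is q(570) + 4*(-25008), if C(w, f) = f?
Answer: -98892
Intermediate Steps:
b(c, N) = 2*c
q(m) = 2*m
q(570) + 4*(-25008) = 2*570 + 4*(-25008) = 1140 - 100032 = -98892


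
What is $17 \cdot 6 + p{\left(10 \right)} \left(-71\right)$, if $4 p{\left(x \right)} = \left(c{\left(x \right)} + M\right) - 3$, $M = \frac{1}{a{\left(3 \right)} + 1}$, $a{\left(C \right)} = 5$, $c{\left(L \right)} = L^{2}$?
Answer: $- \frac{38945}{24} \approx -1622.7$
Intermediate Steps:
$M = \frac{1}{6}$ ($M = \frac{1}{5 + 1} = \frac{1}{6} \approx 0.16667$)
$p{\left(x \right)} = - \frac{17}{24} + \frac{x^{2}}{4}$ ($p{\left(x \right)} = \frac{\left(x^{2} + \frac{1}{6}\right) - 3}{4} = \frac{\left(\frac{1}{6} + x^{2}\right) - 3}{4} = \frac{- \frac{17}{6} + x^{2}}{4} = - \frac{17}{24} + \frac{x^{2}}{4}$)
$17 \cdot 6 + p{\left(10 \right)} \left(-71\right) = 17 \cdot 6 + \left(- \frac{17}{24} + \frac{10^{2}}{4}\right) \left(-71\right) = 102 + \left(- \frac{17}{24} + \frac{1}{4} \cdot 100\right) \left(-71\right) = 102 + \left(- \frac{17}{24} + 25\right) \left(-71\right) = 102 + \frac{583}{24} \left(-71\right) = 102 - \frac{41393}{24} = - \frac{38945}{24}$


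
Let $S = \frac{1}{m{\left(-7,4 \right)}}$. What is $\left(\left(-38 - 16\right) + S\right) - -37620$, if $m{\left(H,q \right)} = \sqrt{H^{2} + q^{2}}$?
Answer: $37566 + \frac{\sqrt{65}}{65} \approx 37566.0$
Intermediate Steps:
$S = \frac{\sqrt{65}}{65}$ ($S = \frac{1}{\sqrt{\left(-7\right)^{2} + 4^{2}}} = \frac{1}{\sqrt{49 + 16}} = \frac{1}{\sqrt{65}} = \frac{\sqrt{65}}{65} \approx 0.12403$)
$\left(\left(-38 - 16\right) + S\right) - -37620 = \left(\left(-38 - 16\right) + \frac{\sqrt{65}}{65}\right) - -37620 = \left(-54 + \frac{\sqrt{65}}{65}\right) + 37620 = 37566 + \frac{\sqrt{65}}{65}$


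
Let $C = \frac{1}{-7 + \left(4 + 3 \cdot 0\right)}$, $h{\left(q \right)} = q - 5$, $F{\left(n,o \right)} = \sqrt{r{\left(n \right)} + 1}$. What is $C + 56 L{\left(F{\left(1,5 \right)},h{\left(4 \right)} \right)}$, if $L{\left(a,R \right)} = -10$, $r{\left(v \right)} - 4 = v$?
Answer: $- \frac{1681}{3} \approx -560.33$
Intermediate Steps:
$r{\left(v \right)} = 4 + v$
$F{\left(n,o \right)} = \sqrt{5 + n}$ ($F{\left(n,o \right)} = \sqrt{\left(4 + n\right) + 1} = \sqrt{5 + n}$)
$h{\left(q \right)} = -5 + q$
$C = - \frac{1}{3}$ ($C = \frac{1}{-7 + \left(4 + 0\right)} = \frac{1}{-7 + 4} = \frac{1}{-3} = - \frac{1}{3} \approx -0.33333$)
$C + 56 L{\left(F{\left(1,5 \right)},h{\left(4 \right)} \right)} = - \frac{1}{3} + 56 \left(-10\right) = - \frac{1}{3} - 560 = - \frac{1681}{3}$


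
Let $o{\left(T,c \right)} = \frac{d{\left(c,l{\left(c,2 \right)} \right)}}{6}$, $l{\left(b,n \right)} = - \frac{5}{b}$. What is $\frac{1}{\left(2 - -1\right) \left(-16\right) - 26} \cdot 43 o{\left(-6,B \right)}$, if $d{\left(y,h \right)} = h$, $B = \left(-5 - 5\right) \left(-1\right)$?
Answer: $\frac{43}{888} \approx 0.048423$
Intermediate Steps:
$B = 10$ ($B = \left(-10\right) \left(-1\right) = 10$)
$o{\left(T,c \right)} = - \frac{5}{6 c}$ ($o{\left(T,c \right)} = \frac{\left(-5\right) \frac{1}{c}}{6} = - \frac{5}{c} \frac{1}{6} = - \frac{5}{6 c}$)
$\frac{1}{\left(2 - -1\right) \left(-16\right) - 26} \cdot 43 o{\left(-6,B \right)} = \frac{1}{\left(2 - -1\right) \left(-16\right) - 26} \cdot 43 \left(- \frac{5}{6 \cdot 10}\right) = \frac{1}{\left(2 + 1\right) \left(-16\right) - 26} \cdot 43 \left(\left(- \frac{5}{6}\right) \frac{1}{10}\right) = \frac{1}{3 \left(-16\right) - 26} \cdot 43 \left(- \frac{1}{12}\right) = \frac{1}{-48 - 26} \cdot 43 \left(- \frac{1}{12}\right) = \frac{1}{-74} \cdot 43 \left(- \frac{1}{12}\right) = \left(- \frac{1}{74}\right) 43 \left(- \frac{1}{12}\right) = \left(- \frac{43}{74}\right) \left(- \frac{1}{12}\right) = \frac{43}{888}$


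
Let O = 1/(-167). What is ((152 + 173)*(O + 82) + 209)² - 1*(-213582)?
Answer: 20122329764782/27889 ≈ 7.2151e+8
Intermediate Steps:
O = -1/167 ≈ -0.0059880
((152 + 173)*(O + 82) + 209)² - 1*(-213582) = ((152 + 173)*(-1/167 + 82) + 209)² - 1*(-213582) = (325*(13693/167) + 209)² + 213582 = (4450225/167 + 209)² + 213582 = (4485128/167)² + 213582 = 20116373176384/27889 + 213582 = 20122329764782/27889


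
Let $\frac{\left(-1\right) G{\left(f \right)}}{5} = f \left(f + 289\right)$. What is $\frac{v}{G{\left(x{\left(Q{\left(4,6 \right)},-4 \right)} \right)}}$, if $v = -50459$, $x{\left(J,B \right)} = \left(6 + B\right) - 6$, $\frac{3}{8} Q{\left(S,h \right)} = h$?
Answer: $- \frac{50459}{5700} \approx -8.8525$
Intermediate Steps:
$Q{\left(S,h \right)} = \frac{8 h}{3}$
$x{\left(J,B \right)} = B$
$G{\left(f \right)} = - 5 f \left(289 + f\right)$ ($G{\left(f \right)} = - 5 f \left(f + 289\right) = - 5 f \left(289 + f\right)$)
$\frac{v}{G{\left(x{\left(Q{\left(4,6 \right)},-4 \right)} \right)}} = - \frac{50459}{\left(-5\right) \left(-4\right) \left(289 - 4\right)} = - \frac{50459}{\left(-5\right) \left(-4\right) 285} = - \frac{50459}{5700}$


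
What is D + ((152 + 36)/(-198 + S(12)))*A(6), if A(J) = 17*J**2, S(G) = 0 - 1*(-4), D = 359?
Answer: -22705/97 ≈ -234.07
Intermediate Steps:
S(G) = 4 (S(G) = 0 + 4 = 4)
D + ((152 + 36)/(-198 + S(12)))*A(6) = 359 + ((152 + 36)/(-198 + 4))*(17*6**2) = 359 + (188/(-194))*(17*36) = 359 + (188*(-1/194))*612 = 359 - 94/97*612 = 359 - 57528/97 = -22705/97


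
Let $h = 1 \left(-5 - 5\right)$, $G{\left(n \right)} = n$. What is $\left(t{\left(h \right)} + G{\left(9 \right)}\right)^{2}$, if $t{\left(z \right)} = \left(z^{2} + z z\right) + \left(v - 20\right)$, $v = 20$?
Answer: $43681$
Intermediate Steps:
$h = -10$ ($h = 1 \left(-10\right) = -10$)
$t{\left(z \right)} = 2 z^{2}$ ($t{\left(z \right)} = \left(z^{2} + z z\right) + \left(20 - 20\right) = \left(z^{2} + z^{2}\right) + \left(20 - 20\right) = 2 z^{2} + 0 = 2 z^{2}$)
$\left(t{\left(h \right)} + G{\left(9 \right)}\right)^{2} = \left(2 \left(-10\right)^{2} + 9\right)^{2} = \left(2 \cdot 100 + 9\right)^{2} = \left(200 + 9\right)^{2} = 209^{2} = 43681$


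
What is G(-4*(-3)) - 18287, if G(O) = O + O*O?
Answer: -18131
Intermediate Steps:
G(O) = O + O²
G(-4*(-3)) - 18287 = (-4*(-3))*(1 - 4*(-3)) - 18287 = 12*(1 + 12) - 18287 = 12*13 - 18287 = 156 - 18287 = -18131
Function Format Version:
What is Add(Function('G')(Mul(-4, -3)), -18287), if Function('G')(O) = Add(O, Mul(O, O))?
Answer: -18131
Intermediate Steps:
Function('G')(O) = Add(O, Pow(O, 2))
Add(Function('G')(Mul(-4, -3)), -18287) = Add(Mul(Mul(-4, -3), Add(1, Mul(-4, -3))), -18287) = Add(Mul(12, Add(1, 12)), -18287) = Add(Mul(12, 13), -18287) = Add(156, -18287) = -18131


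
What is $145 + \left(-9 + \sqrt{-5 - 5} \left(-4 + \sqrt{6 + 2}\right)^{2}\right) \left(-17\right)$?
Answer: $298 - 408 i \sqrt{10} + 544 i \sqrt{5} \approx 298.0 - 73.788 i$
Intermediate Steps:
$145 + \left(-9 + \sqrt{-5 - 5} \left(-4 + \sqrt{6 + 2}\right)^{2}\right) \left(-17\right) = 145 + \left(-9 + \sqrt{-10} \left(-4 + \sqrt{8}\right)^{2}\right) \left(-17\right) = 145 + \left(-9 + i \sqrt{10} \left(-4 + 2 \sqrt{2}\right)^{2}\right) \left(-17\right) = 145 + \left(153 - 17 i \sqrt{10} \left(-4 + 2 \sqrt{2}\right)^{2}\right) = 298 - 17 i \sqrt{10} \left(-4 + 2 \sqrt{2}\right)^{2}$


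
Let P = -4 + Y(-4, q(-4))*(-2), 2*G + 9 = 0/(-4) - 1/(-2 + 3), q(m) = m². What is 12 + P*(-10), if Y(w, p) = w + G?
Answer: -128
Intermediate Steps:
G = -5 (G = -9/2 + (0/(-4) - 1/(-2 + 3))/2 = -9/2 + (0*(-¼) - 1/1)/2 = -9/2 + (0 - 1*1)/2 = -9/2 + (0 - 1)/2 = -9/2 + (½)*(-1) = -9/2 - ½ = -5)
Y(w, p) = -5 + w (Y(w, p) = w - 5 = -5 + w)
P = 14 (P = -4 + (-5 - 4)*(-2) = -4 - 9*(-2) = -4 + 18 = 14)
12 + P*(-10) = 12 + 14*(-10) = 12 - 140 = -128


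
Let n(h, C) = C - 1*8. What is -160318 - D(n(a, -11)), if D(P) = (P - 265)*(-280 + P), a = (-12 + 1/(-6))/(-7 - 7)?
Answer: -245234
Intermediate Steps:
a = 73/84 (a = (-12 - 1/6)/(-14) = -73/6*(-1/14) = 73/84 ≈ 0.86905)
n(h, C) = -8 + C (n(h, C) = C - 8 = -8 + C)
D(P) = (-280 + P)*(-265 + P) (D(P) = (-265 + P)*(-280 + P) = (-280 + P)*(-265 + P))
-160318 - D(n(a, -11)) = -160318 - (74200 + (-8 - 11)**2 - 545*(-8 - 11)) = -160318 - (74200 + (-19)**2 - 545*(-19)) = -160318 - (74200 + 361 + 10355) = -160318 - 1*84916 = -160318 - 84916 = -245234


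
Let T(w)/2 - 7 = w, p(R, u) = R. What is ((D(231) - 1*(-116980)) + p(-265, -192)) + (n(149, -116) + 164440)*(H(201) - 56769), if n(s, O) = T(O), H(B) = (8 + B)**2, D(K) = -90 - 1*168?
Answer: -2149221079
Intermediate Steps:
D(K) = -258 (D(K) = -90 - 168 = -258)
T(w) = 14 + 2*w
n(s, O) = 14 + 2*O
((D(231) - 1*(-116980)) + p(-265, -192)) + (n(149, -116) + 164440)*(H(201) - 56769) = ((-258 - 1*(-116980)) - 265) + ((14 + 2*(-116)) + 164440)*((8 + 201)**2 - 56769) = ((-258 + 116980) - 265) + ((14 - 232) + 164440)*(209**2 - 56769) = (116722 - 265) + (-218 + 164440)*(43681 - 56769) = 116457 + 164222*(-13088) = 116457 - 2149337536 = -2149221079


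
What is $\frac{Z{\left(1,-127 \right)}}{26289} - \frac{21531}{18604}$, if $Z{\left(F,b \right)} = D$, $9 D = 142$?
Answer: $- \frac{5091614363}{4401725004} \approx -1.1567$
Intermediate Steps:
$D = \frac{142}{9}$ ($D = \frac{1}{9} \cdot 142 = \frac{142}{9} \approx 15.778$)
$Z{\left(F,b \right)} = \frac{142}{9}$
$\frac{Z{\left(1,-127 \right)}}{26289} - \frac{21531}{18604} = \frac{142}{9 \cdot 26289} - \frac{21531}{18604} = \frac{142}{9} \cdot \frac{1}{26289} - \frac{21531}{18604} = \frac{142}{236601} - \frac{21531}{18604} = - \frac{5091614363}{4401725004}$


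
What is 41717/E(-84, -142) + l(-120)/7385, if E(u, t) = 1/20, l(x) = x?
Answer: 1232320156/1477 ≈ 8.3434e+5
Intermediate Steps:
E(u, t) = 1/20
41717/E(-84, -142) + l(-120)/7385 = 41717/(1/20) - 120/7385 = 41717*20 - 120*1/7385 = 834340 - 24/1477 = 1232320156/1477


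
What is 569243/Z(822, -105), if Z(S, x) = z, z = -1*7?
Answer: -569243/7 ≈ -81320.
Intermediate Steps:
z = -7
Z(S, x) = -7
569243/Z(822, -105) = 569243/(-7) = 569243*(-⅐) = -569243/7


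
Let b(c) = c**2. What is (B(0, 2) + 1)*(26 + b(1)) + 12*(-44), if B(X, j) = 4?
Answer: -393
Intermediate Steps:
(B(0, 2) + 1)*(26 + b(1)) + 12*(-44) = (4 + 1)*(26 + 1**2) + 12*(-44) = 5*(26 + 1) - 528 = 5*27 - 528 = 135 - 528 = -393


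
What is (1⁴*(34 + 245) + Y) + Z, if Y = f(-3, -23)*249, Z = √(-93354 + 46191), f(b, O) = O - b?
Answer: -4701 + I*√47163 ≈ -4701.0 + 217.17*I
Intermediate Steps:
Z = I*√47163 (Z = √(-47163) = I*√47163 ≈ 217.17*I)
Y = -4980 (Y = (-23 - 1*(-3))*249 = (-23 + 3)*249 = -20*249 = -4980)
(1⁴*(34 + 245) + Y) + Z = (1⁴*(34 + 245) - 4980) + I*√47163 = (1*279 - 4980) + I*√47163 = (279 - 4980) + I*√47163 = -4701 + I*√47163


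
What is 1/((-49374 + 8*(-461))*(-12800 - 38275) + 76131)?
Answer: 1/2710217781 ≈ 3.6897e-10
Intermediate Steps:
1/((-49374 + 8*(-461))*(-12800 - 38275) + 76131) = 1/((-49374 - 3688)*(-51075) + 76131) = 1/(-53062*(-51075) + 76131) = 1/(2710141650 + 76131) = 1/2710217781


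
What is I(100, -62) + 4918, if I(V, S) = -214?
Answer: 4704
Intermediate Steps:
I(100, -62) + 4918 = -214 + 4918 = 4704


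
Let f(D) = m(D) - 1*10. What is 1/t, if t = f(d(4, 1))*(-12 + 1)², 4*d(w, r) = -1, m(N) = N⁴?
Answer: -256/309639 ≈ -0.00082677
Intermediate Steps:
d(w, r) = -¼ (d(w, r) = (¼)*(-1) = -¼)
f(D) = -10 + D⁴ (f(D) = D⁴ - 1*10 = D⁴ - 10 = -10 + D⁴)
t = -309639/256 (t = (-10 + (-¼)⁴)*(-12 + 1)² = (-10 + 1/256)*(-11)² = -2559/256*121 = -309639/256 ≈ -1209.5)
1/t = 1/(-309639/256) = -256/309639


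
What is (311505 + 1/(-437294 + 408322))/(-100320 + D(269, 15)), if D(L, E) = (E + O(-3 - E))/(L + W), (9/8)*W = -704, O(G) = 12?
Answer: -28979027300249/9332685549636 ≈ -3.1051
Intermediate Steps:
W = -5632/9 (W = (8/9)*(-704) = -5632/9 ≈ -625.78)
D(L, E) = (12 + E)/(-5632/9 + L) (D(L, E) = (E + 12)/(L - 5632/9) = (12 + E)/(-5632/9 + L))
(311505 + 1/(-437294 + 408322))/(-100320 + D(269, 15)) = (311505 + 1/(-437294 + 408322))/(-100320 + 9*(12 + 15)/(-5632 + 9*269)) = (311505 + 1/(-28972))/(-100320 + 9*27/(-5632 + 2421)) = (311505 - 1/28972)/(-100320 + 9*27/(-3211)) = 9024922859/(28972*(-100320 + 9*(-1/3211)*27)) = 9024922859/(28972*(-100320 - 243/3211)) = 9024922859/(28972*(-322127763/3211)) = (9024922859/28972)*(-3211/322127763) = -28979027300249/9332685549636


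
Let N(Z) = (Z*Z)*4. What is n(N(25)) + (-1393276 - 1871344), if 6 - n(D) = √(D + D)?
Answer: -3264614 - 50*√2 ≈ -3.2647e+6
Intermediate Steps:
N(Z) = 4*Z² (N(Z) = Z²*4 = 4*Z²)
n(D) = 6 - √2*√D (n(D) = 6 - √(D + D) = 6 - √(2*D) = 6 - √2*√D)
n(N(25)) + (-1393276 - 1871344) = (6 - √2*√(4*25²)) + (-1393276 - 1871344) = (6 - √2*√(4*625)) - 3264620 = (6 - √2*√2500) - 3264620 = (6 - 1*√2*50) - 3264620 = (6 - 50*√2) - 3264620 = -3264614 - 50*√2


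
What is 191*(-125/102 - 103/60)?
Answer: -573191/1020 ≈ -561.95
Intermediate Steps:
191*(-125/102 - 103/60) = 191*(-3001/1020) = -573191/1020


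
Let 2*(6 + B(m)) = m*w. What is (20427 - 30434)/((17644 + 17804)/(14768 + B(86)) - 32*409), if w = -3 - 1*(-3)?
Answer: 73861667/96584804 ≈ 0.76473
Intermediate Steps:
w = 0 (w = -3 + 3 = 0)
B(m) = -6 (B(m) = -6 + (m*0)/2 = -6 + (1/2)*0 = -6 + 0 = -6)
(20427 - 30434)/((17644 + 17804)/(14768 + B(86)) - 32*409) = (20427 - 30434)/((17644 + 17804)/(14768 - 6) - 32*409) = -10007/(35448/14762 - 13088) = -10007/(35448*(1/14762) - 13088) = -10007/(17724/7381 - 13088) = -10007/(-96584804/7381) = -10007*(-7381/96584804) = 73861667/96584804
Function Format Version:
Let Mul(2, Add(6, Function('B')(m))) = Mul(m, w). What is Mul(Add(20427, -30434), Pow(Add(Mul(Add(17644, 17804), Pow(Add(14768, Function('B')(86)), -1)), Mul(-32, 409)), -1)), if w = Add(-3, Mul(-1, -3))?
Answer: Rational(73861667, 96584804) ≈ 0.76473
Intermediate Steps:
w = 0 (w = Add(-3, 3) = 0)
Function('B')(m) = -6 (Function('B')(m) = Add(-6, Mul(Rational(1, 2), Mul(m, 0))) = Add(-6, Mul(Rational(1, 2), 0)) = Add(-6, 0) = -6)
Mul(Add(20427, -30434), Pow(Add(Mul(Add(17644, 17804), Pow(Add(14768, Function('B')(86)), -1)), Mul(-32, 409)), -1)) = Mul(Add(20427, -30434), Pow(Add(Mul(Add(17644, 17804), Pow(Add(14768, -6), -1)), Mul(-32, 409)), -1)) = Mul(-10007, Pow(Add(Mul(35448, Pow(14762, -1)), -13088), -1)) = Mul(-10007, Pow(Add(Mul(35448, Rational(1, 14762)), -13088), -1)) = Mul(-10007, Pow(Add(Rational(17724, 7381), -13088), -1)) = Mul(-10007, Pow(Rational(-96584804, 7381), -1)) = Mul(-10007, Rational(-7381, 96584804)) = Rational(73861667, 96584804)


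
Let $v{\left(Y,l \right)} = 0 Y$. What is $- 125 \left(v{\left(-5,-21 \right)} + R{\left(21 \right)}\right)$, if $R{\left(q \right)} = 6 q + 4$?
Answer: $-16250$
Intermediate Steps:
$R{\left(q \right)} = 4 + 6 q$
$v{\left(Y,l \right)} = 0$
$- 125 \left(v{\left(-5,-21 \right)} + R{\left(21 \right)}\right) = - 125 \left(0 + \left(4 + 6 \cdot 21\right)\right) = - 125 \left(0 + \left(4 + 126\right)\right) = - 125 \left(0 + 130\right) = \left(-125\right) 130 = -16250$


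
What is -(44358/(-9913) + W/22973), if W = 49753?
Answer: 525834845/227731349 ≈ 2.3090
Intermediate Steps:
-(44358/(-9913) + W/22973) = -(44358/(-9913) + 49753/22973) = -(44358*(-1/9913) + 49753*(1/22973)) = -(-44358/9913 + 49753/22973) = -1*(-525834845/227731349) = 525834845/227731349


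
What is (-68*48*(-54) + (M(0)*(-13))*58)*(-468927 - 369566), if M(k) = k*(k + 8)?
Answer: -147789422208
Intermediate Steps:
M(k) = k*(8 + k)
(-68*48*(-54) + (M(0)*(-13))*58)*(-468927 - 369566) = (-68*48*(-54) + ((0*(8 + 0))*(-13))*58)*(-468927 - 369566) = (-3264*(-54) + ((0*8)*(-13))*58)*(-838493) = (176256 + (0*(-13))*58)*(-838493) = (176256 + 0*58)*(-838493) = (176256 + 0)*(-838493) = 176256*(-838493) = -147789422208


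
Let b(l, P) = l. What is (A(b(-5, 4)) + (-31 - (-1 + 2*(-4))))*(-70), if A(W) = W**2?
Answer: -210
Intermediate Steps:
(A(b(-5, 4)) + (-31 - (-1 + 2*(-4))))*(-70) = ((-5)**2 + (-31 - (-1 + 2*(-4))))*(-70) = (25 + (-31 - (-1 - 8)))*(-70) = (25 + (-31 - 1*(-9)))*(-70) = (25 + (-31 + 9))*(-70) = (25 - 22)*(-70) = 3*(-70) = -210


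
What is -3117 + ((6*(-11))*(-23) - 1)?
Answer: -1600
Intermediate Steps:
-3117 + ((6*(-11))*(-23) - 1) = -3117 + (-66*(-23) - 1) = -3117 + (1518 - 1) = -3117 + 1517 = -1600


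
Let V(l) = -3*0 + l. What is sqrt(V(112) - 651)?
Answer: 7*I*sqrt(11) ≈ 23.216*I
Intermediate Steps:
V(l) = l (V(l) = 0 + l = l)
sqrt(V(112) - 651) = sqrt(112 - 651) = sqrt(-539) = 7*I*sqrt(11)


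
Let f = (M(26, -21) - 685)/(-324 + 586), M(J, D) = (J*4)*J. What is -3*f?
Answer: -6057/262 ≈ -23.118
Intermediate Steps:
M(J, D) = 4*J**2 (M(J, D) = (4*J)*J = 4*J**2)
f = 2019/262 (f = (4*26**2 - 685)/(-324 + 586) = (4*676 - 685)/262 = (2704 - 685)*(1/262) = 2019*(1/262) = 2019/262 ≈ 7.7061)
-3*f = -3*2019/262 = -6057/262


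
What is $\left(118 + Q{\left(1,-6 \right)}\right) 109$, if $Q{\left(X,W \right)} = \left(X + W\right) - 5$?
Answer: $11772$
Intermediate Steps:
$Q{\left(X,W \right)} = -5 + W + X$ ($Q{\left(X,W \right)} = \left(W + X\right) - 5 = -5 + W + X$)
$\left(118 + Q{\left(1,-6 \right)}\right) 109 = \left(118 - 10\right) 109 = 108 \cdot 109 = 11772$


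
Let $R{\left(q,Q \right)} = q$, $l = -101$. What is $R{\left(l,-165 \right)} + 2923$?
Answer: $2822$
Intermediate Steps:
$R{\left(l,-165 \right)} + 2923 = -101 + 2923 = 2822$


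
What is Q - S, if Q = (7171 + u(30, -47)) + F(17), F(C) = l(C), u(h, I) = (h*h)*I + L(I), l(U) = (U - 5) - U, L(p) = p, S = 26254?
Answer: -61435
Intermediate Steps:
l(U) = -5 (l(U) = (-5 + U) - U = -5)
u(h, I) = I + I*h² (u(h, I) = (h*h)*I + I = h²*I + I = I*h² + I = I + I*h²)
F(C) = -5
Q = -35181 (Q = (7171 - 47*(1 + 30²)) - 5 = (7171 - 47*(1 + 900)) - 5 = (7171 - 47*901) - 5 = (7171 - 42347) - 5 = -35176 - 5 = -35181)
Q - S = -35181 - 1*26254 = -35181 - 26254 = -61435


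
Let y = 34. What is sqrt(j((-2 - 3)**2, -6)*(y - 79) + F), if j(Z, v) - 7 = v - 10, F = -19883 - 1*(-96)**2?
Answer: I*sqrt(28694) ≈ 169.39*I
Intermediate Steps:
F = -29099 (F = -19883 - 1*9216 = -19883 - 9216 = -29099)
j(Z, v) = -3 + v (j(Z, v) = 7 + (v - 10) = 7 + (-10 + v) = -3 + v)
sqrt(j((-2 - 3)**2, -6)*(y - 79) + F) = sqrt((-3 - 6)*(34 - 79) - 29099) = sqrt(-9*(-45) - 29099) = sqrt(405 - 29099) = sqrt(-28694) = I*sqrt(28694)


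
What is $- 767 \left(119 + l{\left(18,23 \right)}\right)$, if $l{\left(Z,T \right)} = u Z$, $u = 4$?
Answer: $-146497$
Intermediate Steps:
$l{\left(Z,T \right)} = 4 Z$
$- 767 \left(119 + l{\left(18,23 \right)}\right) = - 767 \left(119 + 4 \cdot 18\right) = - 767 \left(119 + 72\right) = \left(-767\right) 191 = -146497$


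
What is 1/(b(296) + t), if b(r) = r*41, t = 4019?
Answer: 1/16155 ≈ 6.1900e-5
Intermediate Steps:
b(r) = 41*r
1/(b(296) + t) = 1/(41*296 + 4019) = 1/(12136 + 4019) = 1/16155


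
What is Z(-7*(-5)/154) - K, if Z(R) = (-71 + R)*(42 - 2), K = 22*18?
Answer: -35496/11 ≈ -3226.9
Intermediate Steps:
K = 396
Z(R) = -2840 + 40*R (Z(R) = (-71 + R)*40 = -2840 + 40*R)
Z(-7*(-5)/154) - K = (-2840 + 40*(-7*(-5)/154)) - 1*396 = (-2840 + 40*(35*(1/154))) - 396 = (-2840 + 40*(5/22)) - 396 = (-2840 + 100/11) - 396 = -31140/11 - 396 = -35496/11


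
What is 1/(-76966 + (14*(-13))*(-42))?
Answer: -1/69322 ≈ -1.4425e-5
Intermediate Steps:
1/(-76966 + (14*(-13))*(-42)) = 1/(-76966 - 182*(-42)) = 1/(-76966 + 7644) = 1/(-69322) = -1/69322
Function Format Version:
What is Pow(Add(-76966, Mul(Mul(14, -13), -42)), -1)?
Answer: Rational(-1, 69322) ≈ -1.4425e-5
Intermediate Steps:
Pow(Add(-76966, Mul(Mul(14, -13), -42)), -1) = Pow(Add(-76966, Mul(-182, -42)), -1) = Pow(Add(-76966, 7644), -1) = Pow(-69322, -1) = Rational(-1, 69322)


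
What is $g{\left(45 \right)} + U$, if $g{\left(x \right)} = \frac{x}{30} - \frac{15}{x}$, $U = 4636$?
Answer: $\frac{27823}{6} \approx 4637.2$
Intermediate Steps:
$g{\left(x \right)} = - \frac{15}{x} + \frac{x}{30}$ ($g{\left(x \right)} = x \frac{1}{30} - \frac{15}{x} = \frac{x}{30} - \frac{15}{x} = - \frac{15}{x} + \frac{x}{30}$)
$g{\left(45 \right)} + U = \left(- \frac{15}{45} + \frac{1}{30} \cdot 45\right) + 4636 = \left(\left(-15\right) \frac{1}{45} + \frac{3}{2}\right) + 4636 = \left(- \frac{1}{3} + \frac{3}{2}\right) + 4636 = \frac{7}{6} + 4636 = \frac{27823}{6}$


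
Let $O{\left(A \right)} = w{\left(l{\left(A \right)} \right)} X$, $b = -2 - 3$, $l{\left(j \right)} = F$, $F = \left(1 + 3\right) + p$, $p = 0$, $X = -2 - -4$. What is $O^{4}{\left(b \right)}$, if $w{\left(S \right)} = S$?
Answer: $4096$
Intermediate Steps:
$X = 2$ ($X = -2 + 4 = 2$)
$F = 4$ ($F = \left(1 + 3\right) + 0 = 4 + 0 = 4$)
$l{\left(j \right)} = 4$
$b = -5$
$O{\left(A \right)} = 8$ ($O{\left(A \right)} = 4 \cdot 2 = 8$)
$O^{4}{\left(b \right)} = 8^{4} = 4096$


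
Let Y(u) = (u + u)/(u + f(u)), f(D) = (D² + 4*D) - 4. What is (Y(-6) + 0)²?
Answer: 36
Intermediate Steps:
f(D) = -4 + D² + 4*D
Y(u) = 2*u/(-4 + u² + 5*u) (Y(u) = (u + u)/(u + (-4 + u² + 4*u)) = (2*u)/(-4 + u² + 5*u) = 2*u/(-4 + u² + 5*u))
(Y(-6) + 0)² = (2*(-6)/(-4 + (-6)² + 5*(-6)) + 0)² = (2*(-6)/(-4 + 36 - 30) + 0)² = (2*(-6)/2 + 0)² = (2*(-6)*(½) + 0)² = (-6 + 0)² = (-6)² = 36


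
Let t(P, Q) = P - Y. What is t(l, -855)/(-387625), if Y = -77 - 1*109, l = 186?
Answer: -372/387625 ≈ -0.00095969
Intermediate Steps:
Y = -186 (Y = -77 - 109 = -186)
t(P, Q) = 186 + P (t(P, Q) = P - 1*(-186) = P + 186 = 186 + P)
t(l, -855)/(-387625) = (186 + 186)/(-387625) = 372*(-1/387625) = -372/387625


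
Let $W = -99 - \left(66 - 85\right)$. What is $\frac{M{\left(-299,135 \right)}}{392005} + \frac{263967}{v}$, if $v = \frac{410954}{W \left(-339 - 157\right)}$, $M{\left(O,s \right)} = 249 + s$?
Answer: $\frac{2052971534189568}{80548011385} \approx 25488.0$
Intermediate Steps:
$W = -80$ ($W = -99 - \left(66 - 85\right) = -99 - -19 = -99 + 19 = -80$)
$v = \frac{205477}{19840}$ ($v = \frac{410954}{\left(-80\right) \left(-339 - 157\right)} = \frac{410954}{\left(-80\right) \left(-496\right)} = \frac{410954}{39680} = 410954 \cdot \frac{1}{39680} = \frac{205477}{19840} \approx 10.357$)
$\frac{M{\left(-299,135 \right)}}{392005} + \frac{263967}{v} = \frac{249 + 135}{392005} + \frac{263967}{\frac{205477}{19840}} = 384 \cdot \frac{1}{392005} + 263967 \cdot \frac{19840}{205477} = \frac{384}{392005} + \frac{5237105280}{205477} = \frac{2052971534189568}{80548011385}$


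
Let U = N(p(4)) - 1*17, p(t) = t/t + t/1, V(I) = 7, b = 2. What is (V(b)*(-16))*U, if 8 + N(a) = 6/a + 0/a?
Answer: 13328/5 ≈ 2665.6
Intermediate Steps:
p(t) = 1 + t (p(t) = 1 + t*1 = 1 + t)
N(a) = -8 + 6/a (N(a) = -8 + (6/a + 0/a) = -8 + (6/a + 0) = -8 + 6/a)
U = -119/5 (U = (-8 + 6/(1 + 4)) - 1*17 = (-8 + 6/5) - 17 = -34/5 - 17 = -119/5 ≈ -23.800)
(V(b)*(-16))*U = (7*(-16))*(-119/5) = -112*(-119/5) = 13328/5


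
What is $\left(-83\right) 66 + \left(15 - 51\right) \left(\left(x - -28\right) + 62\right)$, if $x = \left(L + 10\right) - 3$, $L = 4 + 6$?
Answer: $-9330$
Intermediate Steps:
$L = 10$
$x = 17$ ($x = \left(10 + 10\right) - 3 = 20 - 3 = 17$)
$\left(-83\right) 66 + \left(15 - 51\right) \left(\left(x - -28\right) + 62\right) = \left(-83\right) 66 + \left(15 - 51\right) \left(\left(17 - -28\right) + 62\right) = -5478 - 36 \left(\left(17 + 28\right) + 62\right) = -5478 - 36 \left(45 + 62\right) = -5478 - 3852 = -9330$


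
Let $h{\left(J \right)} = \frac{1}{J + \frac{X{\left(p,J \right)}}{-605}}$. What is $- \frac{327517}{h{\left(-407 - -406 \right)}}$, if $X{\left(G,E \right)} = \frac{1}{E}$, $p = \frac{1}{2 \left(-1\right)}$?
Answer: $\frac{197820268}{605} \approx 3.2698 \cdot 10^{5}$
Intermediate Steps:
$p = - \frac{1}{2}$ ($p = \frac{1}{-2} = - \frac{1}{2} \approx -0.5$)
$h{\left(J \right)} = \frac{1}{J - \frac{1}{605 J}}$ ($h{\left(J \right)} = \frac{1}{J + \frac{1}{J \left(-605\right)}} = \frac{1}{J + \frac{1}{J} \left(- \frac{1}{605}\right)} = \frac{1}{J - \frac{1}{605 J}}$)
$- \frac{327517}{h{\left(-407 - -406 \right)}} = - \frac{327517}{605 \left(-407 - -406\right) \frac{1}{-1 + 605 \left(-407 - -406\right)^{2}}} = - \frac{327517}{605 \left(-407 + 406\right) \frac{1}{-1 + 605 \left(-407 + 406\right)^{2}}} = - \frac{327517}{605 \left(-1\right) \frac{1}{-1 + 605 \left(-1\right)^{2}}} = - \frac{327517}{605 \left(-1\right) \frac{1}{-1 + 605 \cdot 1}} = - \frac{327517}{605 \left(-1\right) \frac{1}{-1 + 605}} = - \frac{327517}{605 \left(-1\right) \frac{1}{604}} = - \frac{327517}{- \frac{605}{604}} = \left(-327517\right) \left(- \frac{604}{605}\right) = \frac{197820268}{605}$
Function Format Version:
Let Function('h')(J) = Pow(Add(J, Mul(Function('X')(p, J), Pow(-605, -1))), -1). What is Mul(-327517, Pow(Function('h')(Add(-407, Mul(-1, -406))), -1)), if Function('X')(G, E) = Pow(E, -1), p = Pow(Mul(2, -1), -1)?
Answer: Rational(197820268, 605) ≈ 3.2698e+5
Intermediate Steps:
p = Rational(-1, 2) (p = Pow(-2, -1) = Rational(-1, 2) ≈ -0.50000)
Function('h')(J) = Pow(Add(J, Mul(Rational(-1, 605), Pow(J, -1))), -1) (Function('h')(J) = Pow(Add(J, Mul(Pow(J, -1), Pow(-605, -1))), -1) = Pow(Add(J, Mul(Pow(J, -1), Rational(-1, 605))), -1) = Pow(Add(J, Mul(Rational(-1, 605), Pow(J, -1))), -1))
Mul(-327517, Pow(Function('h')(Add(-407, Mul(-1, -406))), -1)) = Mul(-327517, Pow(Mul(605, Add(-407, Mul(-1, -406)), Pow(Add(-1, Mul(605, Pow(Add(-407, Mul(-1, -406)), 2))), -1)), -1)) = Mul(-327517, Pow(Mul(605, Add(-407, 406), Pow(Add(-1, Mul(605, Pow(Add(-407, 406), 2))), -1)), -1)) = Mul(-327517, Pow(Mul(605, -1, Pow(Add(-1, Mul(605, Pow(-1, 2))), -1)), -1)) = Mul(-327517, Pow(Mul(605, -1, Pow(Add(-1, Mul(605, 1)), -1)), -1)) = Mul(-327517, Pow(Mul(605, -1, Pow(Add(-1, 605), -1)), -1)) = Mul(-327517, Pow(Mul(605, -1, Pow(604, -1)), -1)) = Mul(-327517, Pow(Mul(605, -1, Rational(1, 604)), -1)) = Mul(-327517, Pow(Rational(-605, 604), -1)) = Mul(-327517, Rational(-604, 605)) = Rational(197820268, 605)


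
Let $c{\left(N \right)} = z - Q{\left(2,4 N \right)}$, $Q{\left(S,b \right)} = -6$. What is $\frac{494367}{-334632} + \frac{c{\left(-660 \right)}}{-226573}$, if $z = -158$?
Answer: $- \frac{37319783409}{25272858712} \approx -1.4767$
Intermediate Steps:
$c{\left(N \right)} = -152$ ($c{\left(N \right)} = -158 - -6 = -158 + 6 = -152$)
$\frac{494367}{-334632} + \frac{c{\left(-660 \right)}}{-226573} = \frac{494367}{-334632} - \frac{152}{-226573} = 494367 \left(- \frac{1}{334632}\right) - - \frac{152}{226573} = - \frac{164789}{111544} + \frac{152}{226573} = - \frac{37319783409}{25272858712}$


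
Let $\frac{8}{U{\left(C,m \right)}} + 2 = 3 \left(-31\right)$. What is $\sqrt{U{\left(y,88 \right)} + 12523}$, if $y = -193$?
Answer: $\frac{\sqrt{113019315}}{95} \approx 111.91$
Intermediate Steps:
$U{\left(C,m \right)} = - \frac{8}{95}$ ($U{\left(C,m \right)} = \frac{8}{-2 + 3 \left(-31\right)} = \frac{8}{-2 - 93} = \frac{8}{-95} = 8 \left(- \frac{1}{95}\right) = - \frac{8}{95}$)
$\sqrt{U{\left(y,88 \right)} + 12523} = \sqrt{- \frac{8}{95} + 12523} = \sqrt{\frac{1189677}{95}} = \frac{\sqrt{113019315}}{95}$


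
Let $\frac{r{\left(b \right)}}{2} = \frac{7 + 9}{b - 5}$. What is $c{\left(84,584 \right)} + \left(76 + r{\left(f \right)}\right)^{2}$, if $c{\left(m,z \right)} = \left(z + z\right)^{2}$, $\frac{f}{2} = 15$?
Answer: $\frac{856372624}{625} \approx 1.3702 \cdot 10^{6}$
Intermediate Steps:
$f = 30$ ($f = 2 \cdot 15 = 30$)
$r{\left(b \right)} = \frac{32}{-5 + b}$ ($r{\left(b \right)} = 2 \frac{7 + 9}{b - 5} = 2 \frac{16}{-5 + b} = \frac{32}{-5 + b}$)
$c{\left(m,z \right)} = 4 z^{2}$ ($c{\left(m,z \right)} = \left(2 z\right)^{2} = 4 z^{2}$)
$c{\left(84,584 \right)} + \left(76 + r{\left(f \right)}\right)^{2} = 4 \cdot 584^{2} + \left(76 + \frac{32}{-5 + 30}\right)^{2} = 4 \cdot 341056 + \left(76 + \frac{32}{25}\right)^{2} = 1364224 + \left(76 + 32 \cdot \frac{1}{25}\right)^{2} = 1364224 + \left(76 + \frac{32}{25}\right)^{2} = 1364224 + \left(\frac{1932}{25}\right)^{2} = 1364224 + \frac{3732624}{625} = \frac{856372624}{625}$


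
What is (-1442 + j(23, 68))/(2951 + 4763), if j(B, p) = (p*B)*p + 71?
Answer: 104981/7714 ≈ 13.609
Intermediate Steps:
j(B, p) = 71 + B*p**2 (j(B, p) = (B*p)*p + 71 = B*p**2 + 71 = 71 + B*p**2)
(-1442 + j(23, 68))/(2951 + 4763) = (-1442 + (71 + 23*68**2))/(2951 + 4763) = (-1442 + (71 + 23*4624))/7714 = (-1442 + (71 + 106352))*(1/7714) = (-1442 + 106423)*(1/7714) = 104981*(1/7714) = 104981/7714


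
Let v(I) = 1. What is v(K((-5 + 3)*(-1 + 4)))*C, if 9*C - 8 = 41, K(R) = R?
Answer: 49/9 ≈ 5.4444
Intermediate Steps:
C = 49/9 (C = 8/9 + (1/9)*41 = 8/9 + 41/9 = 49/9 ≈ 5.4444)
v(K((-5 + 3)*(-1 + 4)))*C = 1*(49/9) = 49/9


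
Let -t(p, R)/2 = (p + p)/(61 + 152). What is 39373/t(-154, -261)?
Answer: 8386449/616 ≈ 13614.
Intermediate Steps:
t(p, R) = -4*p/213 (t(p, R) = -2*(p + p)/(61 + 152) = -2*2*p/213 = -4*p/213)
39373/t(-154, -261) = 39373/((-4/213*(-154))) = 39373/(616/213) = 39373*(213/616) = 8386449/616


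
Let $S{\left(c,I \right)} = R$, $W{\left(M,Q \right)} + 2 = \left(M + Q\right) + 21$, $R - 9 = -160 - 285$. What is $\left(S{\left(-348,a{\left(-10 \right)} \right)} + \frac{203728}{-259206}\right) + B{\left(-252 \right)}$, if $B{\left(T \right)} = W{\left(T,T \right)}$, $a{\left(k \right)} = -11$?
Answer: $- \frac{119466227}{129603} \approx -921.79$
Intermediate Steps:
$R = -436$ ($R = 9 - 445 = -436$)
$W{\left(M,Q \right)} = 19 + M + Q$ ($W{\left(M,Q \right)} = -2 + \left(\left(M + Q\right) + 21\right) = -2 + \left(21 + M + Q\right) = 19 + M + Q$)
$S{\left(c,I \right)} = -436$
$B{\left(T \right)} = 19 + 2 T$ ($B{\left(T \right)} = 19 + T + T = 19 + 2 T$)
$\left(S{\left(-348,a{\left(-10 \right)} \right)} + \frac{203728}{-259206}\right) + B{\left(-252 \right)} = \left(-436 + \frac{203728}{-259206}\right) + \left(19 + 2 \left(-252\right)\right) = \left(-436 + 203728 \left(- \frac{1}{259206}\right)\right) + \left(19 - 504\right) = \left(-436 - \frac{101864}{129603}\right) - 485 = - \frac{56608772}{129603} - 485 = - \frac{119466227}{129603}$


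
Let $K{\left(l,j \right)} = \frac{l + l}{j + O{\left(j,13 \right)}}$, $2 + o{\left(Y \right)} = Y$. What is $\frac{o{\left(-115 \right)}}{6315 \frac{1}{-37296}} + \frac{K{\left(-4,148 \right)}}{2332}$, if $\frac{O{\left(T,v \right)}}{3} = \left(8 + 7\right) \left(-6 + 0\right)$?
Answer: $\frac{51727950377}{74860115} \approx 691.0$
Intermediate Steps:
$o{\left(Y \right)} = -2 + Y$
$O{\left(T,v \right)} = -270$ ($O{\left(T,v \right)} = 3 \left(8 + 7\right) \left(-6 + 0\right) = 3 \cdot 15 \left(-6\right) = 3 \left(-90\right) = -270$)
$K{\left(l,j \right)} = \frac{2 l}{-270 + j}$ ($K{\left(l,j \right)} = \frac{l + l}{j - 270} = \frac{2 l}{-270 + j}$)
$\frac{o{\left(-115 \right)}}{6315 \frac{1}{-37296}} + \frac{K{\left(-4,148 \right)}}{2332} = \frac{-2 - 115}{6315 \frac{1}{-37296}} + \frac{2 \left(-4\right) \frac{1}{-270 + 148}}{2332} = - \frac{117}{6315 \left(- \frac{1}{37296}\right)} + 2 \left(-4\right) \frac{1}{-122} \cdot \frac{1}{2332} = - \frac{117}{- \frac{2105}{12432}} + 2 \left(-4\right) \left(- \frac{1}{122}\right) \frac{1}{2332} = \left(-117\right) \left(- \frac{12432}{2105}\right) + \frac{4}{61} \cdot \frac{1}{2332} = \frac{1454544}{2105} + \frac{1}{35563} = \frac{51727950377}{74860115}$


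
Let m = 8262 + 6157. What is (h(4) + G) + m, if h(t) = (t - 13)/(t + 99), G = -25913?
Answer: -1183891/103 ≈ -11494.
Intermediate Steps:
h(t) = (-13 + t)/(99 + t)
m = 14419
(h(4) + G) + m = ((-13 + 4)/(99 + 4) - 25913) + 14419 = (-9/103 - 25913) + 14419 = -2669048/103 + 14419 = -1183891/103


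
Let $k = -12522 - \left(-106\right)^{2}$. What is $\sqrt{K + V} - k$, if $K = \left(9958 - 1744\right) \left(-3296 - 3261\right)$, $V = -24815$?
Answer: $23758 + i \sqrt{53884013} \approx 23758.0 + 7340.6 i$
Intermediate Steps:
$K = -53859198$ ($K = 8214 \left(-6557\right) = -53859198$)
$k = -23758$ ($k = -12522 - 11236 = -23758$)
$\sqrt{K + V} - k = \sqrt{-53859198 - 24815} - -23758 = \sqrt{-53884013} + 23758 = i \sqrt{53884013} + 23758 = 23758 + i \sqrt{53884013}$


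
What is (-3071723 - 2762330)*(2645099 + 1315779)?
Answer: -23107972178534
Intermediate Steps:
(-3071723 - 2762330)*(2645099 + 1315779) = -5834053*3960878 = -23107972178534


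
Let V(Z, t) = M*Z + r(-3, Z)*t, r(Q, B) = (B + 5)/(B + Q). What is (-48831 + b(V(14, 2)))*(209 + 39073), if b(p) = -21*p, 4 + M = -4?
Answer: -20115015894/11 ≈ -1.8286e+9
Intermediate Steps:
r(Q, B) = (5 + B)/(B + Q)
M = -8 (M = -4 - 4 = -8)
V(Z, t) = -8*Z + t*(5 + Z)/(-3 + Z) (V(Z, t) = -8*Z + ((5 + Z)/(Z - 3))*t = -8*Z + ((5 + Z)/(-3 + Z))*t = -8*Z + t*(5 + Z)/(-3 + Z))
(-48831 + b(V(14, 2)))*(209 + 39073) = (-48831 - 21*(2*(5 + 14) - 8*14*(-3 + 14))/(-3 + 14))*(209 + 39073) = (-48831 - 21*(2*19 - 8*14*11)/11)*39282 = (-48831 - 21*(38 - 1232)/11)*39282 = (-48831 - 21*(-1194)/11)*39282 = (-48831 - 21*(-1194/11))*39282 = (-48831 + 25074/11)*39282 = -512067/11*39282 = -20115015894/11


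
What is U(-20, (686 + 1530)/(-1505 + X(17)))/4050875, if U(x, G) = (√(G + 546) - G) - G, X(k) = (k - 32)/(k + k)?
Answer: 150688/207344036875 + √1426611224210/207344036875 ≈ 6.4873e-6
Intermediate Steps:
X(k) = (-32 + k)/(2*k) (X(k) = (-32 + k)/((2*k)) = (-32 + k)*(1/(2*k)) = (-32 + k)/(2*k))
U(x, G) = √(546 + G) - 2*G (U(x, G) = (√(546 + G) - G) - G = √(546 + G) - 2*G)
U(-20, (686 + 1530)/(-1505 + X(17)))/4050875 = (√(546 + (686 + 1530)/(-1505 + (½)*(-32 + 17)/17)) - 2*(686 + 1530)/(-1505 + (½)*(-32 + 17)/17))/4050875 = (√(546 + 2216/(-1505 + (½)*(1/17)*(-15))) - 4432/(-1505 + (½)*(1/17)*(-15)))*(1/4050875) = (√(546 + 2216/(-1505 - 15/34)) - 4432/(-1505 - 15/34))*(1/4050875) = (√(546 + 2216/(-51185/34)) - 4432/(-51185/34))*(1/4050875) = (√(546 + 2216*(-34/51185)) - 4432*(-34)/51185)*(1/4050875) = (√(546 - 75344/51185) - 2*(-75344/51185))*(1/4050875) = (√(27871666/51185) + 150688/51185)*(1/4050875) = (√1426611224210/51185 + 150688/51185)*(1/4050875) = (150688/51185 + √1426611224210/51185)*(1/4050875) = 150688/207344036875 + √1426611224210/207344036875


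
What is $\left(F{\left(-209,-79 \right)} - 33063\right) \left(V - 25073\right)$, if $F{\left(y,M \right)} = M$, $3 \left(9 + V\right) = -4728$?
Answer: $883499436$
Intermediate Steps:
$V = -1585$ ($V = -9 + \frac{1}{3} \left(-4728\right) = -9 - 1576 = -1585$)
$\left(F{\left(-209,-79 \right)} - 33063\right) \left(V - 25073\right) = \left(-79 - 33063\right) \left(-1585 - 25073\right) = \left(-33142\right) \left(-26658\right) = 883499436$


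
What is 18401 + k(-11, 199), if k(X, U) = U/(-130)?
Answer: 2391931/130 ≈ 18399.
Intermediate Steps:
k(X, U) = -U/130 (k(X, U) = U*(-1/130) = -U/130)
18401 + k(-11, 199) = 18401 - 1/130*199 = 18401 - 199/130 = 2391931/130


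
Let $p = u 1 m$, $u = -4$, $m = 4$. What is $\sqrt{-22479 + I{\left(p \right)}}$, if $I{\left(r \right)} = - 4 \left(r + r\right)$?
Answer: $i \sqrt{22351} \approx 149.5 i$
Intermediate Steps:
$p = -16$ ($p = - 4 \cdot 1 \cdot 4 = \left(-4\right) 4 = -16$)
$I{\left(r \right)} = - 8 r$ ($I{\left(r \right)} = - 4 \cdot 2 r = - 8 r$)
$\sqrt{-22479 + I{\left(p \right)}} = \sqrt{-22479 - -128} = \sqrt{-22479 + 128} = \sqrt{-22351} = i \sqrt{22351}$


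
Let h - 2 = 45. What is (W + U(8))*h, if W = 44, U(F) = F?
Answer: 2444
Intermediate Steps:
h = 47 (h = 2 + 45 = 47)
(W + U(8))*h = (44 + 8)*47 = 52*47 = 2444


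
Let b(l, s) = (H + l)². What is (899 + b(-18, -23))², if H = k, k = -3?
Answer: 1795600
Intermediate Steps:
H = -3
b(l, s) = (-3 + l)²
(899 + b(-18, -23))² = (899 + (-3 - 18)²)² = (899 + (-21)²)² = (899 + 441)² = 1340² = 1795600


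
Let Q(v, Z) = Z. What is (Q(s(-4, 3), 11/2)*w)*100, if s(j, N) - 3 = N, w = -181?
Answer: -99550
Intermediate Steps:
s(j, N) = 3 + N
(Q(s(-4, 3), 11/2)*w)*100 = ((11/2)*(-181))*100 = -1991/2*100 = -99550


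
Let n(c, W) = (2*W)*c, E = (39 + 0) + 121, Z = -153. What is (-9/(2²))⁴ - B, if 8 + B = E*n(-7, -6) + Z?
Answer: -3392863/256 ≈ -13253.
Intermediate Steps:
E = 160 (E = 39 + 121 = 160)
n(c, W) = 2*W*c
B = 13279 (B = -8 + (160*(2*(-6)*(-7)) - 153) = -8 + (160*84 - 153) = -8 + (13440 - 153) = -8 + 13287 = 13279)
(-9/(2²))⁴ - B = (-9/(2²))⁴ - 1*13279 = (-9/4)⁴ - 13279 = 6561/256 - 13279 = -3392863/256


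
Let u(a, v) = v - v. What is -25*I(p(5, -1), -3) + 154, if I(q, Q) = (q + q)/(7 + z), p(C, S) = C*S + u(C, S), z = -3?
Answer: 433/2 ≈ 216.50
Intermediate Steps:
u(a, v) = 0
p(C, S) = C*S (p(C, S) = C*S + 0 = C*S)
I(q, Q) = q/2 (I(q, Q) = (q + q)/(7 - 3) = (2*q)/4 = (2*q)*(¼) = q/2)
-25*I(p(5, -1), -3) + 154 = -25*5*(-1)/2 + 154 = -25*(-5)/2 + 154 = -25*(-5/2) + 154 = 125/2 + 154 = 433/2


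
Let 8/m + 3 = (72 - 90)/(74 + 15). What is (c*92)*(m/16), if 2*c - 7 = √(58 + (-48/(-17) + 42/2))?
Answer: -14329/285 - 2047*√23647/4845 ≈ -115.25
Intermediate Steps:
c = 7/2 + √23647/34 (c = 7/2 + √(58 + (-48/(-17) + 42/2))/2 = 7/2 + √(58 + (-48*(-1/17) + 42*(½)))/2 = 7/2 + √(58 + (48/17 + 21))/2 = 7/2 + √(58 + 405/17)/2 = 7/2 + √(1391/17)/2 = 7/2 + (√23647/17)/2 = 7/2 + √23647/34 ≈ 8.0228)
m = -712/285 (m = 8/(-3 + (72 - 90)/(74 + 15)) = 8/(-3 - 18/89) = 8/(-285/89) = 8*(-89/285) = -712/285 ≈ -2.4982)
(c*92)*(m/16) = ((7/2 + √23647/34)*92)*(-712/285/16) = (322 + 46*√23647/17)*(-712/285*1/16) = (322 + 46*√23647/17)*(-89/570) = -14329/285 - 2047*√23647/4845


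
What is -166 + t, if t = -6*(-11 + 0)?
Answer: -100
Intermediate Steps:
t = 66 (t = -6*(-11) = 66)
-166 + t = -166 + 66 = -100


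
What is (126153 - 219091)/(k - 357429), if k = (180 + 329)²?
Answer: 46469/49174 ≈ 0.94499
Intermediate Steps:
k = 259081 (k = 509² = 259081)
(126153 - 219091)/(k - 357429) = (126153 - 219091)/(259081 - 357429) = -92938/(-98348) = -92938*(-1/98348) = 46469/49174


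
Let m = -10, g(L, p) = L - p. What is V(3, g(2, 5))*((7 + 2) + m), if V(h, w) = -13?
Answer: 13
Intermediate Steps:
V(3, g(2, 5))*((7 + 2) + m) = -13*((7 + 2) - 10) = -13*(9 - 10) = -13*(-1) = 13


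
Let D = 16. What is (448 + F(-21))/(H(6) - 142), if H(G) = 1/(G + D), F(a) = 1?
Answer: -9878/3123 ≈ -3.1630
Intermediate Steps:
H(G) = 1/(16 + G) (H(G) = 1/(G + 16) = 1/(16 + G))
(448 + F(-21))/(H(6) - 142) = (448 + 1)/(1/(16 + 6) - 142) = 449/(1/22 - 142) = 449/(-3123/22) = 449*(-22/3123) = -9878/3123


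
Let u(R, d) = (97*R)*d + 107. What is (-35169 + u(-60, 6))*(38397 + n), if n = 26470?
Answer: -4539522394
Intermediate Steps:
u(R, d) = 107 + 97*R*d (u(R, d) = 97*R*d + 107 = 107 + 97*R*d)
(-35169 + u(-60, 6))*(38397 + n) = (-35169 + (107 + 97*(-60)*6))*(38397 + 26470) = (-35169 + (107 - 34920))*64867 = (-35169 - 34813)*64867 = -69982*64867 = -4539522394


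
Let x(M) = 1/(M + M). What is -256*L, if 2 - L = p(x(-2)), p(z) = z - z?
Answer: -512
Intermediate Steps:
x(M) = 1/(2*M)
p(z) = 0
L = 2 (L = 2 - 1*0 = 2 + 0 = 2)
-256*L = -256*2 = -32*16 = -512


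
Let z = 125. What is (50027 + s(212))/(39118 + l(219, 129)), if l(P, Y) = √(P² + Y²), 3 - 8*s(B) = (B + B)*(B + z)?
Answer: 5033137029/6120613288 - 771993*√7178/12241226576 ≈ 0.81698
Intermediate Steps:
s(B) = 3/8 - B*(125 + B)/4 (s(B) = 3/8 - (B + B)*(B + 125)/8 = 3/8 - 2*B*(125 + B)/8 = 3/8 - B*(125 + B)/4)
(50027 + s(212))/(39118 + l(219, 129)) = (50027 + (3/8 - 125/4*212 - ¼*212²))/(39118 + √(219² + 129²)) = (50027 + (3/8 - 6625 - ¼*44944))/(39118 + √(47961 + 16641)) = (50027 + (3/8 - 6625 - 11236))/(39118 + √64602) = (50027 - 142885/8)/(39118 + 3*√7178) = 257331/(8*(39118 + 3*√7178))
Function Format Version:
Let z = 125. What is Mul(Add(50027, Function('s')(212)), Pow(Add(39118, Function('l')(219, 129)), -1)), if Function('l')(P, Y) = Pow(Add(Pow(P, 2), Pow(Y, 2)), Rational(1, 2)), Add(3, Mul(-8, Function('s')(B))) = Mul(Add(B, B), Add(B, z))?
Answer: Add(Rational(5033137029, 6120613288), Mul(Rational(-771993, 12241226576), Pow(7178, Rational(1, 2)))) ≈ 0.81698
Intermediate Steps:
Function('s')(B) = Add(Rational(3, 8), Mul(Rational(-1, 4), B, Add(125, B))) (Function('s')(B) = Add(Rational(3, 8), Mul(Rational(-1, 8), Mul(Add(B, B), Add(B, 125)))) = Add(Rational(3, 8), Mul(Rational(-1, 8), Mul(Mul(2, B), Add(125, B)))) = Add(Rational(3, 8), Mul(Rational(-1, 8), Mul(2, B, Add(125, B)))) = Add(Rational(3, 8), Mul(Rational(-1, 4), B, Add(125, B))))
Mul(Add(50027, Function('s')(212)), Pow(Add(39118, Function('l')(219, 129)), -1)) = Mul(Add(50027, Add(Rational(3, 8), Mul(Rational(-125, 4), 212), Mul(Rational(-1, 4), Pow(212, 2)))), Pow(Add(39118, Pow(Add(Pow(219, 2), Pow(129, 2)), Rational(1, 2))), -1)) = Mul(Add(50027, Add(Rational(3, 8), -6625, Mul(Rational(-1, 4), 44944))), Pow(Add(39118, Pow(Add(47961, 16641), Rational(1, 2))), -1)) = Mul(Add(50027, Add(Rational(3, 8), -6625, -11236)), Pow(Add(39118, Pow(64602, Rational(1, 2))), -1)) = Mul(Add(50027, Rational(-142885, 8)), Pow(Add(39118, Mul(3, Pow(7178, Rational(1, 2)))), -1)) = Mul(Rational(257331, 8), Pow(Add(39118, Mul(3, Pow(7178, Rational(1, 2)))), -1))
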